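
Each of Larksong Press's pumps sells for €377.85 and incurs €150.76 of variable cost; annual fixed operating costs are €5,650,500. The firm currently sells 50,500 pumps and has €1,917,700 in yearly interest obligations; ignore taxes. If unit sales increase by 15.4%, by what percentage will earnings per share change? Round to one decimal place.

+45.3%

Total contribution margin = 50,500 × €227.09 = €11,468,045.00.
EBIT = €11,468,045.00 − €5,650,500 = €5,817,545.00.
Interest = €1,917,700.00, so EBIT − I = €3,899,845.00.
Degree of combined leverage = contribution ÷ (EBIT − I) = €11,468,045.00 ÷ €3,899,845.00 = 2.9406.
EPS therefore changes by 2.9406 × (+15.4%) = +45.3%.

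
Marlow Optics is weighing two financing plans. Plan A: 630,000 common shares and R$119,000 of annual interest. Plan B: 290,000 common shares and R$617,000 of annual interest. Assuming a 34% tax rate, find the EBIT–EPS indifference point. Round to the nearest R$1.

R$1,041,765

Set EPS_A = EPS_B: (EBIT − R$119,000)(1 − 0.34) ÷ 630,000 = (EBIT − R$617,000)(1 − 0.34) ÷ 290,000.
The (1 − t) factor cancels: (EBIT − 119,000) × 290,000 = (EBIT − 617,000) × 630,000.
Solving, EBIT = (617,000·630,000 − 119,000·290,000) / (630,000 − 290,000) = 354,200,000,000 / 340,000 = 1,041,764.71.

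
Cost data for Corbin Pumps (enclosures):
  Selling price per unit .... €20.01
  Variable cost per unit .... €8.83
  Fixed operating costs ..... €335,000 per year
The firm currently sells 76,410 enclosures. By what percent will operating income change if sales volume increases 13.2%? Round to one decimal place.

Contribution at this volume is 76,410 × €11.18 = €854,263.80.
Subtracting fixed costs: EBIT = €854,263.80 − €335,000 = €519,263.80.
So DOL = total CM / EBIT = €854,263.80 / €519,263.80 = 1.6451.
Operating income changes by 1.6451 × +13.2% = +21.7%.

+21.7%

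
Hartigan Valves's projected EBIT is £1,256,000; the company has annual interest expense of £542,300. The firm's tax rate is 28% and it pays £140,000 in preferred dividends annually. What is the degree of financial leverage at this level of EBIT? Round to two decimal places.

Interest = £542,300.00.
Pre-tax preferred-dividend burden = £140,000 ÷ (1 − 0.28) = £194,444.44.
DFL = EBIT ÷ [EBIT − I − D_p/(1−t)] = £1,256,000 ÷ [£1,256,000 − £542,300.00 − £194,444.44] = £1,256,000 ÷ £519,255.56 = 2.4188.

2.42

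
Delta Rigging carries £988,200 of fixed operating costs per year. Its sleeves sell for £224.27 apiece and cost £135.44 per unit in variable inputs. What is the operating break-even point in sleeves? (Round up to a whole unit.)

Contribution margin per unit = £224.27 − £135.44 = £88.83.
Break-even Q = £988,200 / £88.83 = 11,124.62 → 11,125 sleeves.

11,125 sleeves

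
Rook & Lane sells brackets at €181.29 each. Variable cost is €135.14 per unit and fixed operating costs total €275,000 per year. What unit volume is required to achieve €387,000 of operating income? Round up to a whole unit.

14,345 brackets

Contribution margin per unit = €181.29 − €135.14 = €46.15.
Units = (FC + target) / CM = (€275,000 + €387,000) / €46.15 = 14,344.53, so 14,345 brackets.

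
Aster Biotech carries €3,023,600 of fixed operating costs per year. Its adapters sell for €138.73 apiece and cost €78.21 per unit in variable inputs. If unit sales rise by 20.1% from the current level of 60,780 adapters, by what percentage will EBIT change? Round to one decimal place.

+112.9%

Total contribution margin = 60,780 × €60.52 = €3,678,405.60.
Subtracting fixed costs: EBIT = €3,678,405.60 − €3,023,600 = €654,805.60.
DOL = contribution ÷ EBIT = €3,678,405.60 ÷ €654,805.60 = 5.6176.
%ΔEBIT = DOL × %ΔSales = 5.6176 × +20.1% = +112.9%.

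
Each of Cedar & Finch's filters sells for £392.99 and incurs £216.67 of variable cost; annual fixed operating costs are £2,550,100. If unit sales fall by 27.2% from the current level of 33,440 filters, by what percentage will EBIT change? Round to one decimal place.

Contribution at this volume is 33,440 × £176.32 = £5,896,140.80.
Operating income = contribution − fixed costs = £5,896,140.80 − £2,550,100 = £3,346,040.80.
Degree of operating leverage = £5,896,140.80 / £3,346,040.80 = 1.7621.
Operating income changes by 1.7621 × -27.2% = -47.9%.

-47.9%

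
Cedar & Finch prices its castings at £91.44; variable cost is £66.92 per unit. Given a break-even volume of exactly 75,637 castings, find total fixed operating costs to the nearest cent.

£1,854,619.24

Each unit contributes £91.44 − £66.92 = £24.52.
Fixed costs = break-even units × CM = 75,637 × £24.52 = £1,854,619.24.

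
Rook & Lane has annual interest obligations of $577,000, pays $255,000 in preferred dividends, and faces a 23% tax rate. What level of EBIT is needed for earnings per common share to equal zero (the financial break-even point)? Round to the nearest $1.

Preferred dividends are paid after tax, so their pre-tax equivalent is $255,000 ÷ (1 − 0.23) = $331,168.83.
Financial break-even EBIT = interest + D_p ÷ (1 − t) = $577,000 + $331,168.83 = $908,168.83.

$908,169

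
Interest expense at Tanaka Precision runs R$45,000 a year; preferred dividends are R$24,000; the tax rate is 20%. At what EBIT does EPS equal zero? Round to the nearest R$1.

Grossing the preferred dividend up to pre-tax terms: R$24,000 / (1 − 0.20) = R$30,000.00.
Financial break-even EBIT = interest + D_p ÷ (1 − t) = R$45,000 + R$30,000.00 = R$75,000.00.

R$75,000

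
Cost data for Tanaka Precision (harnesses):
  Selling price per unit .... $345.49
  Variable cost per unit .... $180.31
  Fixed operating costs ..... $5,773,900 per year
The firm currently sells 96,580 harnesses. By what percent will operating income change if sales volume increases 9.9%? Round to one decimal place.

At 96,580 units, contribution = 96,580 × $165.18 = $15,953,084.40.
Operating income = contribution − fixed costs = $15,953,084.40 − $5,773,900 = $10,179,184.40.
Degree of operating leverage = $15,953,084.40 / $10,179,184.40 = 1.5672.
So EBIT moves 1.5672 × (+9.9%) = +15.5%.

+15.5%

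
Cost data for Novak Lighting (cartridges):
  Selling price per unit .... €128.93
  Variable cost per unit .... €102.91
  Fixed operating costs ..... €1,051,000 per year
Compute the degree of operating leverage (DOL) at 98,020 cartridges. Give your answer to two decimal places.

Total contribution margin = 98,020 × €26.02 = €2,550,480.40.
Subtracting fixed costs: EBIT = €2,550,480.40 − €1,051,000 = €1,499,480.40.
DOL = contribution ÷ EBIT = €2,550,480.40 ÷ €1,499,480.40 = 1.7009.

1.70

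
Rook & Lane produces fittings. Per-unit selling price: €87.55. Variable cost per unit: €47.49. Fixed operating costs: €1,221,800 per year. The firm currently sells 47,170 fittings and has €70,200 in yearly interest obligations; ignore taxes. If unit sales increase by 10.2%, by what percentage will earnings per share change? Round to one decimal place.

At 47,170 units, contribution = 47,170 × €40.06 = €1,889,630.20.
EBIT = €1,889,630.20 − €1,221,800 = €667,830.20.
Interest = €70,200.00, so EBIT − I = €597,630.20.
Degree of combined leverage = contribution ÷ (EBIT − I) = €1,889,630.20 ÷ €597,630.20 = 3.1619.
%ΔEPS = DCL × %ΔSales = 3.1619 × +10.2% = +32.3%.

+32.3%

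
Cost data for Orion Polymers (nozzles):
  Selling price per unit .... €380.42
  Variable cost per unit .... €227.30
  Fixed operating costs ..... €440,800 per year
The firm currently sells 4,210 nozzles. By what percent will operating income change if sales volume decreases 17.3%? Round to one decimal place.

Total contribution margin = 4,210 × €153.12 = €644,635.20.
Subtracting fixed costs: EBIT = €644,635.20 − €440,800 = €203,835.20.
Degree of operating leverage = €644,635.20 / €203,835.20 = 3.1625.
Operating income changes by 3.1625 × -17.3% = -54.7%.

-54.7%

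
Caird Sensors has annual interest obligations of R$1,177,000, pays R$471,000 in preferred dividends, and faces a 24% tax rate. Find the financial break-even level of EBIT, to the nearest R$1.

R$1,796,737

Preferred dividends are paid after tax, so their pre-tax equivalent is R$471,000 ÷ (1 − 0.24) = R$619,736.84.
EPS = 0 when EBIT covers interest plus the pre-tax preferred burden: R$1,177,000 + R$619,736.84 = R$1,796,736.84.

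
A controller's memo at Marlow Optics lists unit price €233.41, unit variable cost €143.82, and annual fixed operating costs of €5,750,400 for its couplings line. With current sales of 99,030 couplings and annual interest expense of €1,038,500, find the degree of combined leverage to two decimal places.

4.26

Total contribution margin = 99,030 × €89.59 = €8,872,097.70.
EBIT = €8,872,097.70 − €5,750,400 = €3,121,697.70. Interest = €1,038,500.00.
DOL = €8,872,097.70 ÷ €3,121,697.70 = 2.8421; DFL = €3,121,697.70 ÷ €2,083,197.70 = 1.4985.
DCL = DOL × DFL = 2.8421 × 1.4985 = 4.2589.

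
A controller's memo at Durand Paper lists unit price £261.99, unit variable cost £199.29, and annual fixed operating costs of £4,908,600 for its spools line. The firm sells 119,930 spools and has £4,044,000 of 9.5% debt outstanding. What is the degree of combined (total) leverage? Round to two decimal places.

3.38

At 119,930 units, contribution = 119,930 × £62.70 = £7,519,611.00.
EBIT = £7,519,611.00 − £4,908,600 = £2,611,011.00. Interest = £384,180.00, so EBIT − I = £2,226,831.00.
Degree of total leverage = total CM / (EBIT − interest) = £7,519,611.00 / £2,226,831.00 = 3.3768.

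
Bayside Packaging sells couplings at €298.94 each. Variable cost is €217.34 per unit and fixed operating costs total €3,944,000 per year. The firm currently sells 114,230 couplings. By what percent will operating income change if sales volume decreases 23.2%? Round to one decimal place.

At 114,230 units, contribution = 114,230 × €81.60 = €9,321,168.00.
Operating income = contribution − fixed costs = €9,321,168.00 − €3,944,000 = €5,377,168.00.
DOL = contribution ÷ EBIT = €9,321,168.00 ÷ €5,377,168.00 = 1.7335.
Operating income changes by 1.7335 × -23.2% = -40.2%.

-40.2%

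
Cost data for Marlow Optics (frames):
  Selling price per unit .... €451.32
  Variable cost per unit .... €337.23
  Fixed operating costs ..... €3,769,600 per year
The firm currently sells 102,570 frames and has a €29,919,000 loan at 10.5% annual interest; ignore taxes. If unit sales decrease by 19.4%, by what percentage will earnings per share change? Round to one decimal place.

At 102,570 units, contribution = 102,570 × €114.09 = €11,702,211.30.
Subtracting fixed costs: EBIT = €11,702,211.30 − €3,769,600 = €7,932,611.30.
After interest of €3,141,495.00, pre-tax earnings = €4,791,116.30.
Degree of combined leverage = contribution ÷ (EBIT − I) = €11,702,211.30 ÷ €4,791,116.30 = 2.4425.
EPS therefore changes by 2.4425 × (-19.4%) = -47.4%.

-47.4%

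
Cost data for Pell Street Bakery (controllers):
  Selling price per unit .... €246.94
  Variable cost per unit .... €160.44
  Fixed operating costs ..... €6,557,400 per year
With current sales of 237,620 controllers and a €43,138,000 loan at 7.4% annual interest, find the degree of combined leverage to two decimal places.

1.90

Contribution at this volume is 237,620 × €86.50 = €20,554,130.00.
Subtracting fixed costs: EBIT = €20,554,130.00 − €6,557,400 = €13,996,730.00. Interest = €3,192,212.00.
DOL = €20,554,130.00 ÷ €13,996,730.00 = 1.4685; DFL = €13,996,730.00 ÷ €10,804,518.00 = 1.2955.
Combined leverage = 1.4685 × 1.2955 = 1.9024.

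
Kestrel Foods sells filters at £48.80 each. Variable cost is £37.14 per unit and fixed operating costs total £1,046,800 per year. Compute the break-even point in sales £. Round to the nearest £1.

£4,381,118

CM per unit = £48.80 − £37.14 = £11.66; CM ratio = £11.66 / £48.80 = 0.2389.
Break-even revenue = fixed costs × price ÷ CM = £1,046,800 × £48.80 ÷ £11.66 = £4,381,118.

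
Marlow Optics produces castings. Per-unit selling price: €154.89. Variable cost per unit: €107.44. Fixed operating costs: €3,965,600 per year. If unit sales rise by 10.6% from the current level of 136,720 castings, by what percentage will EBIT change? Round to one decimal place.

Total contribution margin = 136,720 × €47.45 = €6,487,364.00.
Operating income = contribution − fixed costs = €6,487,364.00 − €3,965,600 = €2,521,764.00.
DOL = contribution ÷ EBIT = €6,487,364.00 ÷ €2,521,764.00 = 2.5726.
So EBIT moves 2.5726 × (+10.6%) = +27.3%.

+27.3%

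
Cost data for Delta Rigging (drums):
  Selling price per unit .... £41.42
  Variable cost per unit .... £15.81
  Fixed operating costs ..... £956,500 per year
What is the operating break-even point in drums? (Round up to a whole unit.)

37,349 drums

Contribution margin per unit = £41.42 − £15.81 = £25.61.
Break-even volume = fixed costs ÷ CM per unit = £956,500 ÷ £25.61 = 37,348.69, so 37,349 drums.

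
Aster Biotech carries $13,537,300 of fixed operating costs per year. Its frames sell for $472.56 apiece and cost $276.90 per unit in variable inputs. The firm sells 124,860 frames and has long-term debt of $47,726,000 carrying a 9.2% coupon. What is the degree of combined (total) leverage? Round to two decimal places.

Total contribution margin = 124,860 × $195.66 = $24,430,107.60.
EBIT = $24,430,107.60 − $13,537,300 = $10,892,807.60. Interest = $4,390,792.00.
DOL = $24,430,107.60 ÷ $10,892,807.60 = 2.2428; DFL = $10,892,807.60 ÷ $6,502,015.60 = 1.6753.
Combined leverage = 2.2428 × 1.6753 = 3.7574.

3.76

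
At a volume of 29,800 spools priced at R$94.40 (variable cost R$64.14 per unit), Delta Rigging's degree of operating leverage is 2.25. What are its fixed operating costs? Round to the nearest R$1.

Total contribution margin = 29,800 × R$30.26 = R$901,748.00.
DOL = contribution / EBIT, so EBIT = R$901,748.00 / 2.25 = R$400,776.89.
And FC = contribution − EBIT = R$901,748.00 − R$400,776.89 = R$500,971.

R$500,971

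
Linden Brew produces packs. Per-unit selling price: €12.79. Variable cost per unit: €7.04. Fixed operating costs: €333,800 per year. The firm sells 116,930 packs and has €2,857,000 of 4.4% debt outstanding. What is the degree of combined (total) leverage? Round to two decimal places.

Contribution at this volume is 116,930 × €5.75 = €672,347.50.
Operating income = contribution − fixed costs = €672,347.50 − €333,800 = €338,547.50. Interest = €125,708.00, so EBIT − I = €212,839.50.
DCL = contribution ÷ (EBIT − I) = €672,347.50 ÷ €212,839.50 = 3.1589.

3.16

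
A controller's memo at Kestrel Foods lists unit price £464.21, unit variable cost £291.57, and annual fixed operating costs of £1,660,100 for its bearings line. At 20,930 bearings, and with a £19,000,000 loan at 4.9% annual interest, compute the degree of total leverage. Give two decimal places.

Contribution at this volume is 20,930 × £172.64 = £3,613,355.20.
EBIT = £3,613,355.20 − £1,660,100 = £1,953,255.20. Interest = £931,000.00.
DOL = £3,613,355.20 ÷ £1,953,255.20 = 1.8499; DFL = £1,953,255.20 ÷ £1,022,255.20 = 1.9107.
DCL = DOL × DFL = 1.8499 × 1.9107 = 3.5346.

3.53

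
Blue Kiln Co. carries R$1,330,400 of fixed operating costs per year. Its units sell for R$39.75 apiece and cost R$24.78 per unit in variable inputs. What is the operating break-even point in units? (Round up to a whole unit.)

88,872 units

Contribution margin per unit = R$39.75 − R$24.78 = R$14.97.
Units to break even: R$1,330,400 ÷ R$14.97 = 88,871.08, rounded up to 88,872.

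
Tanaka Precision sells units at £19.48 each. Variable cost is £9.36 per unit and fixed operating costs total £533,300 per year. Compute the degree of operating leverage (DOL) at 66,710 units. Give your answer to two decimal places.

4.76

Total contribution margin = 66,710 × £10.12 = £675,105.20.
Operating income = contribution − fixed costs = £675,105.20 − £533,300 = £141,805.20.
Degree of operating leverage = £675,105.20 / £141,805.20 = 4.7608.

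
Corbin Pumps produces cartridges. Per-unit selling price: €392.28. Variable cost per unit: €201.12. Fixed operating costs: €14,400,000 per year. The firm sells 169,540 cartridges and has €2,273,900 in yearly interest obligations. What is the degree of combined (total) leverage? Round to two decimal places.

2.06

Contribution at this volume is 169,540 × €191.16 = €32,409,266.40.
Operating income = contribution − fixed costs = €32,409,266.40 − €14,400,000 = €18,009,266.40. Interest = €2,273,900.00, so EBIT − I = €15,735,366.40.
DCL = contribution ÷ (EBIT − I) = €32,409,266.40 ÷ €15,735,366.40 = 2.0596.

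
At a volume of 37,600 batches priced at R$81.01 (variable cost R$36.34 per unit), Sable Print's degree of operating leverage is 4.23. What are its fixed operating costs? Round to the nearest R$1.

Total contribution margin = 37,600 × R$44.67 = R$1,679,592.00.
Since DOL = CM ÷ EBIT, EBIT = R$1,679,592.00 ÷ 4.23 = R$397,066.67.
And FC = contribution − EBIT = R$1,679,592.00 − R$397,066.67 = R$1,282,525.

R$1,282,525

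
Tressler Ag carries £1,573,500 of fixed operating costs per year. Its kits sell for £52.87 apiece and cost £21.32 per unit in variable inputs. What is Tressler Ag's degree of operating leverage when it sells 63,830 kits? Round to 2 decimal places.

4.57

Contribution at this volume is 63,830 × £31.55 = £2,013,836.50.
Operating income = contribution − fixed costs = £2,013,836.50 − £1,573,500 = £440,336.50.
DOL = contribution ÷ EBIT = £2,013,836.50 ÷ £440,336.50 = 4.5734.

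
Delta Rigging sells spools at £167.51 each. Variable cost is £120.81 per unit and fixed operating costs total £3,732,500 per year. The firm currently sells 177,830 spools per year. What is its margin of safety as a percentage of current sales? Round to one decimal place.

55.1%

Unit CM = price − variable cost = £167.51 − £120.81 = £46.70. Break-even units = £3,732,500 ÷ £46.70 = 79,925.05; break-even revenue = 79,925.05 × £167.51 = £13,388,245.72.
Current sales = 177,830 × £167.51 = £29,788,303.30.
Margin of safety = (£29,788,303.30 − £13,388,245.72) ÷ £29,788,303.30 = 55.1%.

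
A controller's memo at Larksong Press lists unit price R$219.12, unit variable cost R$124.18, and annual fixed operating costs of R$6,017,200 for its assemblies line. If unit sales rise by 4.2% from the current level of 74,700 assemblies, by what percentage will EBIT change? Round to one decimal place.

+27.7%

Total contribution margin = 74,700 × R$94.94 = R$7,092,018.00.
EBIT = R$7,092,018.00 − R$6,017,200 = R$1,074,818.00.
Degree of operating leverage = R$7,092,018.00 / R$1,074,818.00 = 6.5983.
%ΔEBIT = DOL × %ΔSales = 6.5983 × +4.2% = +27.7%.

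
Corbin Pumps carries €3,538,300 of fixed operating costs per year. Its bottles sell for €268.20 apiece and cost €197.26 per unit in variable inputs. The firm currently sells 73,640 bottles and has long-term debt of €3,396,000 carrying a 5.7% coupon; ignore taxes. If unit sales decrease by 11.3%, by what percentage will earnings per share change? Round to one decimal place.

-39.6%

Total contribution margin = 73,640 × €70.94 = €5,224,021.60.
Subtracting fixed costs: EBIT = €5,224,021.60 − €3,538,300 = €1,685,721.60.
Interest = €193,572.00, so EBIT − I = €1,492,149.60.
DCL = total CM / (EBIT − I) = €5,224,021.60 / €1,492,149.60 = 3.5010.
%ΔEPS = DCL × %ΔSales = 3.5010 × -11.3% = -39.6%.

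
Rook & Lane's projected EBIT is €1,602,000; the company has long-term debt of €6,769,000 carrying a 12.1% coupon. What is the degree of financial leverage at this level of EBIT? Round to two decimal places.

Interest = €819,049.00.
Degree of financial leverage = EBIT / (EBIT − interest) = €1,602,000 / €782,951.00 = 2.0461.

2.05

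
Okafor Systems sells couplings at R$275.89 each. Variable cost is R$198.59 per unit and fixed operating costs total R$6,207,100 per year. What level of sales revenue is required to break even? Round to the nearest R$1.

CM per unit = R$275.89 − R$198.59 = R$77.30; CM ratio = R$77.30 / R$275.89 = 0.2802.
Break-even sales = FC ÷ CM ratio = R$6,207,100 × R$275.89 / R$77.30 = R$22,153,646.

R$22,153,646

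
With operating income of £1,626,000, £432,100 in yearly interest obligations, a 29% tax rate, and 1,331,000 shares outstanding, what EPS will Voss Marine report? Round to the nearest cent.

Pre-tax income = £1,626,000 − £432,100.00 = £1,193,900.00.
After tax at 29%: net income = £1,193,900.00 × 0.71 = £847,669.00.
Per share: £847,669.00 / 1,331,000 shares = £0.64.

£0.64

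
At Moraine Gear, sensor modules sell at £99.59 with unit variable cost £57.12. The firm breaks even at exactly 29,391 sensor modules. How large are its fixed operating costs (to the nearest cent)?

£1,248,235.77

Contribution margin per unit = £99.59 − £57.12 = £42.47.
Fixed costs = break-even units × CM = 29,391 × £42.47 = £1,248,235.77.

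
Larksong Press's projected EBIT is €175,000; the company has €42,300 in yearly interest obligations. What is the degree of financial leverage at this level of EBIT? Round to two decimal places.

1.32

Interest = €42,300.00.
DFL = EBIT ÷ (EBIT − I) = €175,000 ÷ (€175,000 − €42,300.00) = €175,000 ÷ €132,700.00 = 1.3188.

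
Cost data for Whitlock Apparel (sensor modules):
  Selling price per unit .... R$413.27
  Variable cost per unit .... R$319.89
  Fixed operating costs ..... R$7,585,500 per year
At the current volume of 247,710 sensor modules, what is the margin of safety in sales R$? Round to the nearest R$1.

Unit CM = price − variable cost = R$413.27 − R$319.89 = R$93.38. Break-even units = R$7,585,500 ÷ R$93.38 = 81,232.60; break-even revenue = 81,232.60 × R$413.27 = R$33,570,995.77.
Actual sales revenue = 247,710 × R$413.27 = R$102,371,111.70.
Margin of safety = R$102,371,111.70 − R$33,570,995.77 = R$68,800,116.

R$68,800,116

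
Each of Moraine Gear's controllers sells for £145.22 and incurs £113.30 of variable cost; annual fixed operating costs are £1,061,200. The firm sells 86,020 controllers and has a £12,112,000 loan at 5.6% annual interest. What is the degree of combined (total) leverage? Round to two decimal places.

2.73

Contribution at this volume is 86,020 × £31.92 = £2,745,758.40.
Operating income = contribution − fixed costs = £2,745,758.40 − £1,061,200 = £1,684,558.40. Interest = £678,272.00.
DOL = £2,745,758.40 ÷ £1,684,558.40 = 1.6300; DFL = £1,684,558.40 ÷ £1,006,286.40 = 1.6740.
DCL = DOL × DFL = 1.6300 × 1.6740 = 2.7286.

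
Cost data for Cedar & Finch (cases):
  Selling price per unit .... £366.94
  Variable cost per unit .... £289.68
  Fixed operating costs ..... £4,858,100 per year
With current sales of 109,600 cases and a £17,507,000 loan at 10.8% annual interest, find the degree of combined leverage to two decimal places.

4.93

Total contribution margin = 109,600 × £77.26 = £8,467,696.00.
Operating income = contribution − fixed costs = £8,467,696.00 − £4,858,100 = £3,609,596.00. Interest = £1,890,756.00.
DOL = £8,467,696.00 ÷ £3,609,596.00 = 2.3459; DFL = £3,609,596.00 ÷ £1,718,840.00 = 2.1000.
DCL = DOL × DFL = 2.3459 × 2.1000 = 4.9264.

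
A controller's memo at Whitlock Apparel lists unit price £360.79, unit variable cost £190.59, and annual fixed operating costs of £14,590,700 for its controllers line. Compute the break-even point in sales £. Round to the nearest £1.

£30,929,369

Contribution margin per unit = £360.79 − £190.59 = £170.20, a CM ratio of £170.20 ÷ £360.79 = 0.4717.
Break-even revenue = fixed costs × price ÷ CM = £14,590,700 × £360.79 ÷ £170.20 = £30,929,369.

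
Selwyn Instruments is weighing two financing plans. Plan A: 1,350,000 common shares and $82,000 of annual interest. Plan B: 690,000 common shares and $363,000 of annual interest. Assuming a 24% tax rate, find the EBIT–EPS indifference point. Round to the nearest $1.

At indifference, (EBIT − 82,000)(1 − t)/1,350,000 = (EBIT − 363,000)(1 − t)/690,000.
Cancelling (1 − t) and cross-multiplying: 690,000·(EBIT − 82,000) = 1,350,000·(EBIT − 363,000).
EBIT × (1,350,000 − 690,000) = 363,000 × 1,350,000 − 82,000 × 690,000 = 433,470,000,000, so EBIT = 433,470,000,000 ÷ 660,000 = 656,772.73.

$656,773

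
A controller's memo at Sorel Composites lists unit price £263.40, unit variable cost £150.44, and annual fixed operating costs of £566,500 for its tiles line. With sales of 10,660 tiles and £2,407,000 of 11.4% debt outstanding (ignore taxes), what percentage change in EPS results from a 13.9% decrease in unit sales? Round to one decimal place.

Total contribution margin = 10,660 × £112.96 = £1,204,153.60.
Operating income = contribution − fixed costs = £1,204,153.60 − £566,500 = £637,653.60.
After interest of £274,398.00, pre-tax earnings = £363,255.60.
Degree of combined leverage = contribution ÷ (EBIT − I) = £1,204,153.60 ÷ £363,255.60 = 3.3149.
EPS therefore changes by 3.3149 × (-13.9%) = -46.1%.

-46.1%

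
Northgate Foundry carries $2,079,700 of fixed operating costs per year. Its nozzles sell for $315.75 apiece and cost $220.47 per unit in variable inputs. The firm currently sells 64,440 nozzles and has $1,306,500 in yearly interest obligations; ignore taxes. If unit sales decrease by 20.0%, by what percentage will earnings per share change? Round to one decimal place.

-44.6%

Total contribution margin = 64,440 × $95.28 = $6,139,843.20.
Operating income = contribution − fixed costs = $6,139,843.20 − $2,079,700 = $4,060,143.20.
Interest = $1,306,500.00, so EBIT − I = $2,753,643.20.
DCL = total CM / (EBIT − I) = $6,139,843.20 / $2,753,643.20 = 2.2297.
EPS therefore changes by 2.2297 × (-20.0%) = -44.6%.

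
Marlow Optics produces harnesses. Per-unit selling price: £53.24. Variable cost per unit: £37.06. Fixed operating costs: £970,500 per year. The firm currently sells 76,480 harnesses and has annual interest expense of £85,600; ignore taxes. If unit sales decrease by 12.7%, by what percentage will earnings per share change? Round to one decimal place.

Contribution at this volume is 76,480 × £16.18 = £1,237,446.40.
EBIT = £1,237,446.40 − £970,500 = £266,946.40.
After interest of £85,600.00, pre-tax earnings = £181,346.40.
DCL = total CM / (EBIT − I) = £1,237,446.40 / £181,346.40 = 6.8237.
%ΔEPS = DCL × %ΔSales = 6.8237 × -12.7% = -86.7%.

-86.7%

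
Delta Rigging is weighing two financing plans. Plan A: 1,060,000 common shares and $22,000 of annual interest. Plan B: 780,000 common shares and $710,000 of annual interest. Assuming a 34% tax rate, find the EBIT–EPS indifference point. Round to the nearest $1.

At indifference, (EBIT − 22,000)(1 − t)/1,060,000 = (EBIT − 710,000)(1 − t)/780,000.
Cancelling (1 − t) and cross-multiplying: 780,000·(EBIT − 22,000) = 1,060,000·(EBIT − 710,000).
EBIT × (1,060,000 − 780,000) = 710,000 × 1,060,000 − 22,000 × 780,000 = 735,440,000,000, so EBIT = 735,440,000,000 ÷ 280,000 = 2,626,571.43.

$2,626,571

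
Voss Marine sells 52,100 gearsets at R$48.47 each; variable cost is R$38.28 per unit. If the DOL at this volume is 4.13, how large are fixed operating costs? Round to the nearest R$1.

At 52,100 units, contribution = 52,100 × R$10.19 = R$530,899.00.
DOL = contribution / EBIT, so EBIT = R$530,899.00 / 4.13 = R$128,546.97.
Fixed costs = CM − EBIT = R$530,899.00 − R$128,546.97 = R$402,352.

R$402,352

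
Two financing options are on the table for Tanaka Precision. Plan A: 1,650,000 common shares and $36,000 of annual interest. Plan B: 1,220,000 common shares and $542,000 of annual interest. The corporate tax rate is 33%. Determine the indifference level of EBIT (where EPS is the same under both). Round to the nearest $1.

At indifference, (EBIT − 36,000)(1 − t)/1,650,000 = (EBIT − 542,000)(1 − t)/1,220,000.
The (1 − t) factor cancels: (EBIT − 36,000) × 1,220,000 = (EBIT − 542,000) × 1,650,000.
Solving, EBIT = (542,000·1,650,000 − 36,000·1,220,000) / (1,650,000 − 1,220,000) = 850,380,000,000 / 430,000 = 1,977,627.91.

$1,977,628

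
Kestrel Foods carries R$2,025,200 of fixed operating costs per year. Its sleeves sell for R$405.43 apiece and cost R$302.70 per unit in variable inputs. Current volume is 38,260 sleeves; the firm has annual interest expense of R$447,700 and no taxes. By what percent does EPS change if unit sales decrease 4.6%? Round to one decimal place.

-12.4%

Contribution at this volume is 38,260 × R$102.73 = R$3,930,449.80.
Subtracting fixed costs: EBIT = R$3,930,449.80 − R$2,025,200 = R$1,905,249.80.
After interest of R$447,700.00, pre-tax earnings = R$1,457,549.80.
Degree of combined leverage = contribution ÷ (EBIT − I) = R$3,930,449.80 ÷ R$1,457,549.80 = 2.6966.
EPS therefore changes by 2.6966 × (-4.6%) = -12.4%.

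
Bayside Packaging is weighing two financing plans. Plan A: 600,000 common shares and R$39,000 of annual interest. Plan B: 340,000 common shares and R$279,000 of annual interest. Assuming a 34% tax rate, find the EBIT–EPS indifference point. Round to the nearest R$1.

R$592,846

Set EPS_A = EPS_B: (EBIT − R$39,000)(1 − 0.34) ÷ 600,000 = (EBIT − R$279,000)(1 − 0.34) ÷ 340,000.
Cancelling (1 − t) and cross-multiplying: 340,000·(EBIT − 39,000) = 600,000·(EBIT − 279,000).
EBIT × (600,000 − 340,000) = 279,000 × 600,000 − 39,000 × 340,000 = 154,140,000,000, so EBIT = 154,140,000,000 ÷ 260,000 = 592,846.15.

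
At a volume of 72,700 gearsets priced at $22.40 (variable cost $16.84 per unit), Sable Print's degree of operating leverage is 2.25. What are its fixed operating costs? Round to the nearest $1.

$224,562

At 72,700 units, contribution = 72,700 × $5.56 = $404,212.00.
Since DOL = CM ÷ EBIT, EBIT = $404,212.00 ÷ 2.25 = $179,649.78.
Fixed costs = CM − EBIT = $404,212.00 − $179,649.78 = $224,562.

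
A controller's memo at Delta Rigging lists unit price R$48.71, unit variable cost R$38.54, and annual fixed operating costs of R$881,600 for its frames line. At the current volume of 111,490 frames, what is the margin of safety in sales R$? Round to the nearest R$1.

R$1,208,187

Each unit contributes R$48.71 − R$38.54 = R$10.17. Break-even units = R$881,600 ÷ R$10.17 = 86,686.33; break-even revenue = 86,686.33 × R$48.71 = R$4,222,491.25.
Current sales = 111,490 × R$48.71 = R$5,430,677.90.
Margin of safety = R$5,430,677.90 − R$4,222,491.25 = R$1,208,187.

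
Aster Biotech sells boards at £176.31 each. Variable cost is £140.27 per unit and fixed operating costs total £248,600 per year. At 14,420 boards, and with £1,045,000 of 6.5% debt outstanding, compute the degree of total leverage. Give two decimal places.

2.56

At 14,420 units, contribution = 14,420 × £36.04 = £519,696.80.
EBIT = £519,696.80 − £248,600 = £271,096.80. Interest = £67,925.00, so EBIT − I = £203,171.80.
Degree of total leverage = total CM / (EBIT − interest) = £519,696.80 / £203,171.80 = 2.5579.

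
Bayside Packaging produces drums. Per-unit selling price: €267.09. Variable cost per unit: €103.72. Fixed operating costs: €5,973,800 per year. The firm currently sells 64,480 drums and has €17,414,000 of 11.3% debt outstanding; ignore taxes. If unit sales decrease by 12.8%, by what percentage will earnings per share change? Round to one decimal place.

-52.0%

At 64,480 units, contribution = 64,480 × €163.37 = €10,534,097.60.
Operating income = contribution − fixed costs = €10,534,097.60 − €5,973,800 = €4,560,297.60.
After interest of €1,967,782.00, pre-tax earnings = €2,592,515.60.
Degree of combined leverage = contribution ÷ (EBIT − I) = €10,534,097.60 ÷ €2,592,515.60 = 4.0633.
EPS therefore changes by 4.0633 × (-12.8%) = -52.0%.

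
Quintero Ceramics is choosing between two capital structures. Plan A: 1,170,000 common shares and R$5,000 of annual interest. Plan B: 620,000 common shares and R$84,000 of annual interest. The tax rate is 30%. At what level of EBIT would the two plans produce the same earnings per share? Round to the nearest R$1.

R$173,055

At indifference, (EBIT − 5,000)(1 − t)/1,170,000 = (EBIT − 84,000)(1 − t)/620,000.
Cancelling (1 − t) and cross-multiplying: 620,000·(EBIT − 5,000) = 1,170,000·(EBIT − 84,000).
EBIT × (1,170,000 − 620,000) = 84,000 × 1,170,000 − 5,000 × 620,000 = 95,180,000,000, so EBIT = 95,180,000,000 ÷ 550,000 = 173,054.55.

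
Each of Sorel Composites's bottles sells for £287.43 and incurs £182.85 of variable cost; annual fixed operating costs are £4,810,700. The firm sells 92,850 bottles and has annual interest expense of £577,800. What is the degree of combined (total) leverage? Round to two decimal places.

2.25

At 92,850 units, contribution = 92,850 × £104.58 = £9,710,253.00.
Subtracting fixed costs: EBIT = £9,710,253.00 − £4,810,700 = £4,899,553.00. Interest = £577,800.00.
DOL = £9,710,253.00 ÷ £4,899,553.00 = 1.9819; DFL = £4,899,553.00 ÷ £4,321,753.00 = 1.1337.
Combined leverage = 1.9819 × 1.1337 = 2.2469.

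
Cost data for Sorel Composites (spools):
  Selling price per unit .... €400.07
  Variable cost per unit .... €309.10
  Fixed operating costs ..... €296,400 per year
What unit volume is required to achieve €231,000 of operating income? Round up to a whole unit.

Contribution margin per unit = €400.07 − €309.10 = €90.97.
Required volume = (fixed costs + target profit) ÷ CM = (€296,400 + €231,000) ÷ €90.97 = 5,797.52, so 5,798 spools.

5,798 spools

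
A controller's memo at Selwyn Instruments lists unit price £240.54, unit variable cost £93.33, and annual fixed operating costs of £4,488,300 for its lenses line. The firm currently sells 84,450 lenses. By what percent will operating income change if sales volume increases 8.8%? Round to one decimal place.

At 84,450 units, contribution = 84,450 × £147.21 = £12,431,884.50.
Subtracting fixed costs: EBIT = £12,431,884.50 − £4,488,300 = £7,943,584.50.
DOL = contribution ÷ EBIT = £12,431,884.50 ÷ £7,943,584.50 = 1.5650.
Operating income changes by 1.5650 × +8.8% = +13.8%.

+13.8%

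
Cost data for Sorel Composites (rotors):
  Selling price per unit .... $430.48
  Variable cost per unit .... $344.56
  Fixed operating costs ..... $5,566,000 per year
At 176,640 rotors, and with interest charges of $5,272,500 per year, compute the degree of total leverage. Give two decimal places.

3.50

Total contribution margin = 176,640 × $85.92 = $15,176,908.80.
EBIT = $15,176,908.80 − $5,566,000 = $9,610,908.80. Interest = $5,272,500.00, so EBIT − I = $4,338,408.80.
DCL = contribution ÷ (EBIT − I) = $15,176,908.80 ÷ $4,338,408.80 = 3.4983.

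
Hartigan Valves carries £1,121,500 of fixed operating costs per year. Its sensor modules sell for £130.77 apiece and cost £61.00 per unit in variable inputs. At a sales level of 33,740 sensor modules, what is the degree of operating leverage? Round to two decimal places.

1.91

Total contribution margin = 33,740 × £69.77 = £2,354,039.80.
Operating income = contribution − fixed costs = £2,354,039.80 − £1,121,500 = £1,232,539.80.
So DOL = total CM / EBIT = £2,354,039.80 / £1,232,539.80 = 1.9099.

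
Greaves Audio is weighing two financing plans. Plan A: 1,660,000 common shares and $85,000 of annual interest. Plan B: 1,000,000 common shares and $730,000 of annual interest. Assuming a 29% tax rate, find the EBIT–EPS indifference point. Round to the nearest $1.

$1,707,273

Set EPS_A = EPS_B: (EBIT − $85,000)(1 − 0.29) ÷ 1,660,000 = (EBIT − $730,000)(1 − 0.29) ÷ 1,000,000.
The (1 − t) factor cancels: (EBIT − 85,000) × 1,000,000 = (EBIT − 730,000) × 1,660,000.
EBIT × (1,660,000 − 1,000,000) = 730,000 × 1,660,000 − 85,000 × 1,000,000 = 1,126,800,000,000, so EBIT = 1,126,800,000,000 ÷ 660,000 = 1,707,272.73.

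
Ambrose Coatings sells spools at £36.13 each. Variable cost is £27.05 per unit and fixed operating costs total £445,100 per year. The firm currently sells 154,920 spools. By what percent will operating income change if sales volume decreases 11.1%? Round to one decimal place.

-16.2%

Contribution at this volume is 154,920 × £9.08 = £1,406,673.60.
Operating income = contribution − fixed costs = £1,406,673.60 − £445,100 = £961,573.60.
DOL = contribution ÷ EBIT = £1,406,673.60 ÷ £961,573.60 = 1.4629.
Operating income changes by 1.4629 × -11.1% = -16.2%.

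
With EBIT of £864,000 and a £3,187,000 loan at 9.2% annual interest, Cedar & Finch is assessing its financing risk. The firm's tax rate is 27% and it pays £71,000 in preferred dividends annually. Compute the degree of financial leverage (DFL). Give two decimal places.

Annual interest charges come to £293,204.00.
Preferred dividends grossed up pre-tax: £71,000 / (1 − 0.27) = £97,260.27.
DFL = EBIT ÷ [EBIT − I − D_p/(1−t)] = £864,000 ÷ [£864,000 − £293,204.00 − £97,260.27] = £864,000 ÷ £473,535.73 = 1.8246.

1.82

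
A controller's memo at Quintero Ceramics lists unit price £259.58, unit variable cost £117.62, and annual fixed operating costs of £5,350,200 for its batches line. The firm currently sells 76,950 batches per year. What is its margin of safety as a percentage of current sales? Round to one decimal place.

Contribution margin per unit = £259.58 − £117.62 = £141.96. Break-even units = £5,350,200 ÷ £141.96 = 37,688.08; break-even revenue = 37,688.08 × £259.58 = £9,783,072.10.
Actual sales revenue = 76,950 × £259.58 = £19,974,681.00.
Margin of safety = (£19,974,681.00 − £9,783,072.10) ÷ £19,974,681.00 = 51.0%.

51.0%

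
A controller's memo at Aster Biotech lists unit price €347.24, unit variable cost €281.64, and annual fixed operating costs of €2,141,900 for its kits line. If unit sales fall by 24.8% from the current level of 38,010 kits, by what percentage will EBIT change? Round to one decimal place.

-175.9%

Contribution at this volume is 38,010 × €65.60 = €2,493,456.00.
EBIT = €2,493,456.00 − €2,141,900 = €351,556.00.
DOL = contribution ÷ EBIT = €2,493,456.00 ÷ €351,556.00 = 7.0926.
Operating income changes by 7.0926 × -24.8% = -175.9%.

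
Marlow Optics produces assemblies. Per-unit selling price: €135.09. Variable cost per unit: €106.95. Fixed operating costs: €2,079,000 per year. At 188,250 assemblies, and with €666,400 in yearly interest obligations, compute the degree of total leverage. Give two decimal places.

2.08

Total contribution margin = 188,250 × €28.14 = €5,297,355.00.
EBIT = €5,297,355.00 − €2,079,000 = €3,218,355.00. Interest = €666,400.00, so EBIT − I = €2,551,955.00.
Degree of total leverage = total CM / (EBIT − interest) = €5,297,355.00 / €2,551,955.00 = 2.0758.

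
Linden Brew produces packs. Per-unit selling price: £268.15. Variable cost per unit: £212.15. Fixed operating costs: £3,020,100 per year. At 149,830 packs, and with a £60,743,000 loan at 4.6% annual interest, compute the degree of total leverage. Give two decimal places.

3.26

Total contribution margin = 149,830 × £56.00 = £8,390,480.00.
Operating income = contribution − fixed costs = £8,390,480.00 − £3,020,100 = £5,370,380.00. Interest = £2,794,178.00.
DOL = £8,390,480.00 ÷ £5,370,380.00 = 1.5624; DFL = £5,370,380.00 ÷ £2,576,202.00 = 2.0846.
Combined leverage = 1.5624 × 2.0846 = 3.2570.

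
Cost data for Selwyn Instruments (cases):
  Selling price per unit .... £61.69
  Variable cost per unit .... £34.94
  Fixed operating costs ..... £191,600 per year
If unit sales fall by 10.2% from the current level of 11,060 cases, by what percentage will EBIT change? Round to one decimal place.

-28.9%

Contribution at this volume is 11,060 × £26.75 = £295,855.00.
EBIT = £295,855.00 − £191,600 = £104,255.00.
DOL = contribution ÷ EBIT = £295,855.00 ÷ £104,255.00 = 2.8378.
Operating income changes by 2.8378 × -10.2% = -28.9%.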